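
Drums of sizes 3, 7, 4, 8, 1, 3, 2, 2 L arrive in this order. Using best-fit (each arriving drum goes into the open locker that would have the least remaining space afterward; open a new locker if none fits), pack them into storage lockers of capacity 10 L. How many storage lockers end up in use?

  3 → locker 1 (new)  [load 3/10]
  7 → locker 1  [load 10/10]
  4 → locker 2 (new)  [load 4/10]
  8 → locker 3 (new)  [load 8/10]
  1 → locker 3  [load 9/10]
  3 → locker 2  [load 7/10]
  2 → locker 2  [load 9/10]
  2 → locker 4 (new)  [load 2/10]
4 storage lockers opened.

4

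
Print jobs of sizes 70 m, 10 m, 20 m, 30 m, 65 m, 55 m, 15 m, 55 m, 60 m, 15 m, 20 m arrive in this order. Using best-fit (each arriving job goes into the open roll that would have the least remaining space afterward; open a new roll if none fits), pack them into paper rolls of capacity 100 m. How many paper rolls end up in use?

  70 → roll 1 (new)  [load 70/100]
  10 → roll 1  [load 80/100]
  20 → roll 1  [load 100/100]
  30 → roll 2 (new)  [load 30/100]
  65 → roll 2  [load 95/100]
  55 → roll 3 (new)  [load 55/100]
  15 → roll 3  [load 70/100]
  55 → roll 4 (new)  [load 55/100]
  60 → roll 5 (new)  [load 60/100]
  15 → roll 3  [load 85/100]
  20 → roll 5  [load 80/100]
5 paper rolls opened.

5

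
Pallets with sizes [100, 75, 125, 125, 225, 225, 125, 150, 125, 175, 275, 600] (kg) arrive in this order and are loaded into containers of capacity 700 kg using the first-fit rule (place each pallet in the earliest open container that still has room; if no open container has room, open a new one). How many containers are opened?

4

  100 → container 1 (new)  [load 100/700]
  75 → container 1  [load 175/700]
  125 → container 1  [load 300/700]
  125 → container 1  [load 425/700]
  225 → container 1  [load 650/700]
  225 → container 2 (new)  [load 225/700]
  125 → container 2  [load 350/700]
  150 → container 2  [load 500/700]
  125 → container 2  [load 625/700]
  175 → container 3 (new)  [load 175/700]
  275 → container 3  [load 450/700]
  600 → container 4 (new)  [load 600/700]
4 containers opened.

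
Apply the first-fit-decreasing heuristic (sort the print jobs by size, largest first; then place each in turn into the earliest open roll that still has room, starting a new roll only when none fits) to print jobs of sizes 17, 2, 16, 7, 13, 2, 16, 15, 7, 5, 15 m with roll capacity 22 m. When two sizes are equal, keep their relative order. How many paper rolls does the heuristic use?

6

Sorted descending: 17, 16, 16, 15, 15, 13, 7, 7, 5, 2, 2.
  17 → roll 1 (new)  [load 17/22]
  16 → roll 2 (new)  [load 16/22]
  16 → roll 3 (new)  [load 16/22]
  15 → roll 4 (new)  [load 15/22]
  15 → roll 5 (new)  [load 15/22]
  13 → roll 6 (new)  [load 13/22]
  7 → roll 4  [load 22/22]
  7 → roll 5  [load 22/22]
  5 → roll 1  [load 22/22]
  2 → roll 2  [load 18/22]
  2 → roll 2  [load 20/22]
6 paper rolls opened.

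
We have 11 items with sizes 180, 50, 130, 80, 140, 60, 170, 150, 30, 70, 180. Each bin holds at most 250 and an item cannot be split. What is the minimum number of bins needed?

6

Total = 180 + 180 + 170 + 150 + 140 + 130 + 80 + 70 + 60 + 50 + 30 = 1240.
Lower bound: ⌈1240/250⌉ = 5 bins.
Also, 6 items each exceed 125, and no two of those can share a bin, so at least 6 bins are needed.
A packing using 6 bins:
  bin 1: 180 + 70 = 250
  bin 2: 180 + 60 = 240
  bin 3: 170 + 80 = 250
  bin 4: 150 + 50 + 30 = 230
  bin 5: 140 = 140
  bin 6: 130 = 130
This matches the lower bound, so 6 is optimal.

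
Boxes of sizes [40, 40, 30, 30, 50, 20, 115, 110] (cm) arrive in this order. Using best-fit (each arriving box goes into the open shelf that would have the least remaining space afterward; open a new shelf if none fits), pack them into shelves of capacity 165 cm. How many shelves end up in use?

3

  40 → shelf 1 (new)  [load 40/165]
  40 → shelf 1  [load 80/165]
  30 → shelf 1  [load 110/165]
  30 → shelf 1  [load 140/165]
  50 → shelf 2 (new)  [load 50/165]
  20 → shelf 1  [load 160/165]
  115 → shelf 2  [load 165/165]
  110 → shelf 3 (new)  [load 110/165]
3 shelves opened.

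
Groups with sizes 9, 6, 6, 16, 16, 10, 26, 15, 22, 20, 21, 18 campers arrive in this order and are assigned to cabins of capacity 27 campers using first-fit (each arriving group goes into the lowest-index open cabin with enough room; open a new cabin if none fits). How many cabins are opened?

  9 → cabin 1 (new)  [load 9/27]
  6 → cabin 1  [load 15/27]
  6 → cabin 1  [load 21/27]
  16 → cabin 2 (new)  [load 16/27]
  16 → cabin 3 (new)  [load 16/27]
  10 → cabin 2  [load 26/27]
  26 → cabin 4 (new)  [load 26/27]
  15 → cabin 5 (new)  [load 15/27]
  22 → cabin 6 (new)  [load 22/27]
  20 → cabin 7 (new)  [load 20/27]
  21 → cabin 8 (new)  [load 21/27]
  18 → cabin 9 (new)  [load 18/27]
9 cabins opened.

9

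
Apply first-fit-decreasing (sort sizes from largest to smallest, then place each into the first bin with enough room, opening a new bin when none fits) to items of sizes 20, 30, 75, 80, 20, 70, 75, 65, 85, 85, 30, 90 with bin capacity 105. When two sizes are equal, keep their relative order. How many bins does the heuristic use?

8

Sorted descending: 90, 85, 85, 80, 75, 75, 70, 65, 30, 30, 20, 20.
  90 → bin 1 (new)  [load 90/105]
  85 → bin 2 (new)  [load 85/105]
  85 → bin 3 (new)  [load 85/105]
  80 → bin 4 (new)  [load 80/105]
  75 → bin 5 (new)  [load 75/105]
  75 → bin 6 (new)  [load 75/105]
  70 → bin 7 (new)  [load 70/105]
  65 → bin 8 (new)  [load 65/105]
  30 → bin 5  [load 105/105]
  30 → bin 6  [load 105/105]
  20 → bin 2  [load 105/105]
  20 → bin 3  [load 105/105]
8 bins opened.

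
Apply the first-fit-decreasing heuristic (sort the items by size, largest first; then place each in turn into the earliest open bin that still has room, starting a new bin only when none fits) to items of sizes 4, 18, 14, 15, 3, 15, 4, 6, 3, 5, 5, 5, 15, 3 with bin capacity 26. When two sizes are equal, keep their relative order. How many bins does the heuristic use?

5

Sorted descending: 18, 15, 15, 15, 14, 6, 5, 5, 5, 4, 4, 3, 3, 3.
  18 → bin 1 (new)  [load 18/26]
  15 → bin 2 (new)  [load 15/26]
  15 → bin 3 (new)  [load 15/26]
  15 → bin 4 (new)  [load 15/26]
  14 → bin 5 (new)  [load 14/26]
  6 → bin 1  [load 24/26]
  5 → bin 2  [load 20/26]
  5 → bin 2  [load 25/26]
  5 → bin 3  [load 20/26]
  4 → bin 3  [load 24/26]
  4 → bin 4  [load 19/26]
  3 → bin 4  [load 22/26]
  3 → bin 4  [load 25/26]
  3 → bin 5  [load 17/26]
5 bins opened.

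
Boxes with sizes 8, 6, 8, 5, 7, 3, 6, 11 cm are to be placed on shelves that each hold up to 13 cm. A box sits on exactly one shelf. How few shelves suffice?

Total = 11 + 8 + 8 + 7 + 6 + 6 + 5 + 3 = 54 cm.
Lower bound: ⌈54/13⌉ = 5 shelves.
A packing using 5 shelves:
  shelf 1: 11 = 11
  shelf 2: 8 + 5 = 13
  shelf 3: 8 + 3 = 11
  shelf 4: 7 + 6 = 13
  shelf 5: 6 = 6
This matches the lower bound, so 5 is optimal.

5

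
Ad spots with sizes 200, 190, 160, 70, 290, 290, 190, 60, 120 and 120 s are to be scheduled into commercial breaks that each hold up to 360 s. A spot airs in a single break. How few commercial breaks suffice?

5

Total = 290 + 290 + 200 + 190 + 190 + 160 + 120 + 120 + 70 + 60 = 1690 s.
Lower bound: ⌈1690/360⌉ = 5 commercial breaks.
A packing using 5 commercial breaks:
  break 1: 290 + 70 = 360
  break 2: 290 + 60 = 350
  break 3: 200 + 160 = 360
  break 4: 190 + 120 = 310
  break 5: 190 + 120 = 310
This matches the lower bound, so 5 is optimal.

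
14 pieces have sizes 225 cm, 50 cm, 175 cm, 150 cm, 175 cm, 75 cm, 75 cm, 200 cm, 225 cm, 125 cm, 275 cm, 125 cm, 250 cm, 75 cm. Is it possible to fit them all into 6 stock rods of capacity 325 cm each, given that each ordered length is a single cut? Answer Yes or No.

Total = 2200 cm; ⌈2200/325⌉ = 7.
At least 7 stock rods are required, but only 6 are allowed.

No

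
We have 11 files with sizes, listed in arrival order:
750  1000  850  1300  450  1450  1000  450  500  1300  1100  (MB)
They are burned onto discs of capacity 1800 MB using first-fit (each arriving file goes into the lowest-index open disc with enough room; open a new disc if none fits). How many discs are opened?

  750 → disc 1 (new)  [load 750/1800]
  1000 → disc 1  [load 1750/1800]
  850 → disc 2 (new)  [load 850/1800]
  1300 → disc 3 (new)  [load 1300/1800]
  450 → disc 2  [load 1300/1800]
  1450 → disc 4 (new)  [load 1450/1800]
  1000 → disc 5 (new)  [load 1000/1800]
  450 → disc 2  [load 1750/1800]
  500 → disc 3  [load 1800/1800]
  1300 → disc 6 (new)  [load 1300/1800]
  1100 → disc 7 (new)  [load 1100/1800]
7 discs opened.

7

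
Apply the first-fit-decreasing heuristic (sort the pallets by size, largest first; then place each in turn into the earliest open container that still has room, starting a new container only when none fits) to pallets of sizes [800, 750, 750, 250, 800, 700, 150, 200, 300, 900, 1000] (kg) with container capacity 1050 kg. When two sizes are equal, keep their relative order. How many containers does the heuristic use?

Sorted descending: 1000, 900, 800, 800, 750, 750, 700, 300, 250, 200, 150.
  1000 → container 1 (new)  [load 1000/1050]
  900 → container 2 (new)  [load 900/1050]
  800 → container 3 (new)  [load 800/1050]
  800 → container 4 (new)  [load 800/1050]
  750 → container 5 (new)  [load 750/1050]
  750 → container 6 (new)  [load 750/1050]
  700 → container 7 (new)  [load 700/1050]
  300 → container 5  [load 1050/1050]
  250 → container 3  [load 1050/1050]
  200 → container 4  [load 1000/1050]
  150 → container 2  [load 1050/1050]
7 containers opened.

7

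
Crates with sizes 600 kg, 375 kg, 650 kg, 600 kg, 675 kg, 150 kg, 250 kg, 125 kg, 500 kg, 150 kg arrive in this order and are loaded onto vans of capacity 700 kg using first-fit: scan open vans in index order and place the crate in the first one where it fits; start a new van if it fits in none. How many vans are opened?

  600 → van 1 (new)  [load 600/700]
  375 → van 2 (new)  [load 375/700]
  650 → van 3 (new)  [load 650/700]
  600 → van 4 (new)  [load 600/700]
  675 → van 5 (new)  [load 675/700]
  150 → van 2  [load 525/700]
  250 → van 6 (new)  [load 250/700]
  125 → van 2  [load 650/700]
  500 → van 7 (new)  [load 500/700]
  150 → van 6  [load 400/700]
7 vans opened.

7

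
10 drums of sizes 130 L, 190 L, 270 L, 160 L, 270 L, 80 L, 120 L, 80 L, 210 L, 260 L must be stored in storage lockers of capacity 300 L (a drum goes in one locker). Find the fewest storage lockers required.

7

Total = 270 + 270 + 260 + 210 + 190 + 160 + 130 + 120 + 80 + 80 = 1770 L.
Lower bound: ⌈1770/300⌉ = 6 storage lockers.
A packing using 7 storage lockers:
  locker 1: 270 = 270
  locker 2: 270 = 270
  locker 3: 260 = 260
  locker 4: 210 + 80 = 290
  locker 5: 190 + 80 = 270
  locker 6: 160 + 130 = 290
  locker 7: 120 = 120
No arrangement into 6 storage lockers stays within capacity, so 7 is optimal.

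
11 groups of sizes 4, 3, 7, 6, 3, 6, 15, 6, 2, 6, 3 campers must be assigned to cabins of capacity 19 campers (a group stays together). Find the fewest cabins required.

4

Total = 15 + 7 + 6 + 6 + 6 + 6 + 4 + 3 + 3 + 3 + 2 = 61 campers.
Lower bound: ⌈61/19⌉ = 4 cabins.
A packing using 4 cabins:
  cabin 1: 15 + 4 = 19
  cabin 2: 7 + 6 + 6 = 19
  cabin 3: 6 + 6 + 3 + 3 = 18
  cabin 4: 3 + 2 = 5
This matches the lower bound, so 4 is optimal.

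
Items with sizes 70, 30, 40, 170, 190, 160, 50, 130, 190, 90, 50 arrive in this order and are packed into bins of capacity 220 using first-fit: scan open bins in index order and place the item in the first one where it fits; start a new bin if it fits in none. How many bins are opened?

  70 → bin 1 (new)  [load 70/220]
  30 → bin 1  [load 100/220]
  40 → bin 1  [load 140/220]
  170 → bin 2 (new)  [load 170/220]
  190 → bin 3 (new)  [load 190/220]
  160 → bin 4 (new)  [load 160/220]
  50 → bin 1  [load 190/220]
  130 → bin 5 (new)  [load 130/220]
  190 → bin 6 (new)  [load 190/220]
  90 → bin 5  [load 220/220]
  50 → bin 2  [load 220/220]
6 bins opened.

6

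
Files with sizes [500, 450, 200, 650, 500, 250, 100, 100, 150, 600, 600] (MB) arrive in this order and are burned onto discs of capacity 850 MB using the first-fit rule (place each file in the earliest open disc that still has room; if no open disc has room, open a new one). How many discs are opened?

6

  500 → disc 1 (new)  [load 500/850]
  450 → disc 2 (new)  [load 450/850]
  200 → disc 1  [load 700/850]
  650 → disc 3 (new)  [load 650/850]
  500 → disc 4 (new)  [load 500/850]
  250 → disc 2  [load 700/850]
  100 → disc 1  [load 800/850]
  100 → disc 2  [load 800/850]
  150 → disc 3  [load 800/850]
  600 → disc 5 (new)  [load 600/850]
  600 → disc 6 (new)  [load 600/850]
6 discs opened.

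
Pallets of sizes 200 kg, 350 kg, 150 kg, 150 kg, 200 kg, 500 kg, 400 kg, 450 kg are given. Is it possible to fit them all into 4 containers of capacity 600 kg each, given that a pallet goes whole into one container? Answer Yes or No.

No

Total = 2400 kg; ⌈2400/600⌉ = 4.
The bound of 4 does not rule out 4, but exhaustive search shows no assignment into 4 containers of capacity 600 kg exists — the minimum is 5.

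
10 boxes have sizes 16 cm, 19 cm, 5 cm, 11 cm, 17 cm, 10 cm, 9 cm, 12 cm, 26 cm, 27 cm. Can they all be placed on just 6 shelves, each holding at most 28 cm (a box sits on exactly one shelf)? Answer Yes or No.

A valid assignment using 6 shelves:
  shelf 1: 27 = 27
  shelf 2: 26 = 26
  shelf 3: 19 + 9 = 28
  shelf 4: 17 + 11 = 28
  shelf 5: 16 + 12 = 28
  shelf 6: 10 + 5 = 15
Every load is within 28 cm, so 6 shelves suffice.

Yes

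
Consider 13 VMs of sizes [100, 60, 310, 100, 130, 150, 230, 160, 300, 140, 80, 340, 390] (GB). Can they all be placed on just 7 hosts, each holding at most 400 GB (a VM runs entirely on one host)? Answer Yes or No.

A valid assignment using 7 hosts:
  host 1: 390 = 390
  host 2: 340 + 60 = 400
  host 3: 310 + 80 = 390
  host 4: 300 + 100 = 400
  host 5: 230 + 160 = 390
  host 6: 150 + 140 + 100 = 390
  host 7: 130 = 130
Every load is within 400 GB, so 7 hosts suffice.

Yes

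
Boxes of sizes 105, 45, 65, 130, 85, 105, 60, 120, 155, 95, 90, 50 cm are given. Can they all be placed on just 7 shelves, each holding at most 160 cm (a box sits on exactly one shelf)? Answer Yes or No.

No

Total = 1105 cm; ⌈1105/160⌉ = 7.
8 boxes each exceed half the capacity and cannot share a shelf, forcing at least 8 shelves.
At least 8 shelves are required, but only 7 are allowed.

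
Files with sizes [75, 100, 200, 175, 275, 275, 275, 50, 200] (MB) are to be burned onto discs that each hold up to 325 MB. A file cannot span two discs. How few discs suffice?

Total = 275 + 275 + 275 + 200 + 200 + 175 + 100 + 75 + 50 = 1625 MB.
Lower bound: ⌈1625/325⌉ = 5 discs.
Also, 6 files each exceed 325/2 MB, and no two of those can share a disc, so at least 6 discs are needed.
A packing using 6 discs:
  disc 1: 275 + 50 = 325
  disc 2: 275 = 275
  disc 3: 275 = 275
  disc 4: 200 + 100 = 300
  disc 5: 200 + 75 = 275
  disc 6: 175 = 175
This matches the lower bound, so 6 is optimal.

6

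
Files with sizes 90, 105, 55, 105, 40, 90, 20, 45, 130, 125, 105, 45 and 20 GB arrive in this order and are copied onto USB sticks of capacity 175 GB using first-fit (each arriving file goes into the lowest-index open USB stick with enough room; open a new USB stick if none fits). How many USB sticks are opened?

7

  90 → USB stick 1 (new)  [load 90/175]
  105 → USB stick 2 (new)  [load 105/175]
  55 → USB stick 1  [load 145/175]
  105 → USB stick 3 (new)  [load 105/175]
  40 → USB stick 2  [load 145/175]
  90 → USB stick 4 (new)  [load 90/175]
  20 → USB stick 1  [load 165/175]
  45 → USB stick 3  [load 150/175]
  130 → USB stick 5 (new)  [load 130/175]
  125 → USB stick 6 (new)  [load 125/175]
  105 → USB stick 7 (new)  [load 105/175]
  45 → USB stick 4  [load 135/175]
  20 → USB stick 2  [load 165/175]
7 USB sticks opened.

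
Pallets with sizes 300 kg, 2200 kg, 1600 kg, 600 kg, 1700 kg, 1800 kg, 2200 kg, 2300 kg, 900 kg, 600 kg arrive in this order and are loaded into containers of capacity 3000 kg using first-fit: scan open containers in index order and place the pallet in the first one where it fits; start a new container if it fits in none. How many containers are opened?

  300 → container 1 (new)  [load 300/3000]
  2200 → container 1  [load 2500/3000]
  1600 → container 2 (new)  [load 1600/3000]
  600 → container 2  [load 2200/3000]
  1700 → container 3 (new)  [load 1700/3000]
  1800 → container 4 (new)  [load 1800/3000]
  2200 → container 5 (new)  [load 2200/3000]
  2300 → container 6 (new)  [load 2300/3000]
  900 → container 3  [load 2600/3000]
  600 → container 2  [load 2800/3000]
6 containers opened.

6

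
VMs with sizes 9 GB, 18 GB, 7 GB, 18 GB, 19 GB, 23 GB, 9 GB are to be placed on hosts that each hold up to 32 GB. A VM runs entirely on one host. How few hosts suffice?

4

Total = 23 + 19 + 18 + 18 + 9 + 9 + 7 = 103 GB.
Lower bound: ⌈103/32⌉ = 4 hosts.
A packing using 4 hosts:
  host 1: 23 + 9 = 32
  host 2: 19 + 9 = 28
  host 3: 18 + 7 = 25
  host 4: 18 = 18
This matches the lower bound, so 4 is optimal.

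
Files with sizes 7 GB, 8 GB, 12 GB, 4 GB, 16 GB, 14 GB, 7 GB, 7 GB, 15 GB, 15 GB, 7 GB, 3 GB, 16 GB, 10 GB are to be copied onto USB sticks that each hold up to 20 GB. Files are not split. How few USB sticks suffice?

9

Total = 16 + 16 + 15 + 15 + 14 + 12 + 10 + 8 + 7 + 7 + 7 + 7 + 4 + 3 = 141 GB.
Lower bound: ⌈141/20⌉ = 8 USB sticks.
A packing using 9 USB sticks:
  USB stick 1: 16 + 4 = 20
  USB stick 2: 16 + 3 = 19
  USB stick 3: 15 = 15
  USB stick 4: 15 = 15
  USB stick 5: 14 = 14
  USB stick 6: 12 + 8 = 20
  USB stick 7: 10 + 7 = 17
  USB stick 8: 7 + 7 = 14
  USB stick 9: 7 = 7
No arrangement into 8 USB sticks stays within capacity, so 9 is optimal.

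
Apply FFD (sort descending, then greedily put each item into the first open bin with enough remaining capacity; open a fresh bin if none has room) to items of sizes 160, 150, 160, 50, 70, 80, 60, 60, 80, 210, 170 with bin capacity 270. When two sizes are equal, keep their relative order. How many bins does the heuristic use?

Sorted descending: 210, 170, 160, 160, 150, 80, 80, 70, 60, 60, 50.
  210 → bin 1 (new)  [load 210/270]
  170 → bin 2 (new)  [load 170/270]
  160 → bin 3 (new)  [load 160/270]
  160 → bin 4 (new)  [load 160/270]
  150 → bin 5 (new)  [load 150/270]
  80 → bin 2  [load 250/270]
  80 → bin 3  [load 240/270]
  70 → bin 4  [load 230/270]
  60 → bin 1  [load 270/270]
  60 → bin 5  [load 210/270]
  50 → bin 5  [load 260/270]
5 bins opened.

5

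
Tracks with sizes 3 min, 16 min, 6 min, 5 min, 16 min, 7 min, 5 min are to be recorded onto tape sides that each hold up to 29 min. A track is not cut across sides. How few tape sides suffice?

Total = 16 + 16 + 7 + 6 + 5 + 5 + 3 = 58 min.
Lower bound: ⌈58/29⌉ = 2 tape sides.
A packing using 2 tape sides:
  side 1: 16 + 7 + 6 = 29
  side 2: 16 + 5 + 5 + 3 = 29
This matches the lower bound, so 2 is optimal.

2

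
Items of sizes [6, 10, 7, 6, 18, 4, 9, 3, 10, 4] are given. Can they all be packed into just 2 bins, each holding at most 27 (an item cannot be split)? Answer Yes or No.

Total = 77; ⌈77/27⌉ = 3.
At least 3 bins are required, but only 2 are allowed.

No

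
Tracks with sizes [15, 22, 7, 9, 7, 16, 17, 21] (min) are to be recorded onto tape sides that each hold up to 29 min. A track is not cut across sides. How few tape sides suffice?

Total = 22 + 21 + 17 + 16 + 15 + 9 + 7 + 7 = 114 min.
Lower bound: ⌈114/29⌉ = 4 tape sides.
Also, 5 tracks each exceed 29/2 min, and no two of those can share a side, so at least 5 tape sides are needed.
A packing using 5 tape sides:
  side 1: 22 + 7 = 29
  side 2: 21 + 7 = 28
  side 3: 17 + 9 = 26
  side 4: 16 = 16
  side 5: 15 = 15
This matches the lower bound, so 5 is optimal.

5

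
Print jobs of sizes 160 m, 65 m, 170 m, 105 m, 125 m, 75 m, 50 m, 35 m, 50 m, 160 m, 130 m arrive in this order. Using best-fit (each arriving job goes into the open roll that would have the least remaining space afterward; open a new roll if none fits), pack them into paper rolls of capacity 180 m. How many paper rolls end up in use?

  160 → roll 1 (new)  [load 160/180]
  65 → roll 2 (new)  [load 65/180]
  170 → roll 3 (new)  [load 170/180]
  105 → roll 2  [load 170/180]
  125 → roll 4 (new)  [load 125/180]
  75 → roll 5 (new)  [load 75/180]
  50 → roll 4  [load 175/180]
  35 → roll 5  [load 110/180]
  50 → roll 5  [load 160/180]
  160 → roll 6 (new)  [load 160/180]
  130 → roll 7 (new)  [load 130/180]
7 paper rolls opened.

7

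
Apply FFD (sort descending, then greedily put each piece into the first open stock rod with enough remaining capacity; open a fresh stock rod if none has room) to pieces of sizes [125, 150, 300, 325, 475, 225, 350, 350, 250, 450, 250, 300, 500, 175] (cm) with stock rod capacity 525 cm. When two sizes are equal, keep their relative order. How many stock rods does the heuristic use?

Sorted descending: 500, 475, 450, 350, 350, 325, 300, 300, 250, 250, 225, 175, 150, 125.
  500 → stock rod 1 (new)  [load 500/525]
  475 → stock rod 2 (new)  [load 475/525]
  450 → stock rod 3 (new)  [load 450/525]
  350 → stock rod 4 (new)  [load 350/525]
  350 → stock rod 5 (new)  [load 350/525]
  325 → stock rod 6 (new)  [load 325/525]
  300 → stock rod 7 (new)  [load 300/525]
  300 → stock rod 8 (new)  [load 300/525]
  250 → stock rod 9 (new)  [load 250/525]
  250 → stock rod 9  [load 500/525]
  225 → stock rod 7  [load 525/525]
  175 → stock rod 4  [load 525/525]
  150 → stock rod 5  [load 500/525]
  125 → stock rod 6  [load 450/525]
9 stock rods opened.

9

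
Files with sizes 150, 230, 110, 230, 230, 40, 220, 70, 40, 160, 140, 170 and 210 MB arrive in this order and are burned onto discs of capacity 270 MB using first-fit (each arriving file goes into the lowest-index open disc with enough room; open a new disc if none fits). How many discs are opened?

  150 → disc 1 (new)  [load 150/270]
  230 → disc 2 (new)  [load 230/270]
  110 → disc 1  [load 260/270]
  230 → disc 3 (new)  [load 230/270]
  230 → disc 4 (new)  [load 230/270]
  40 → disc 2  [load 270/270]
  220 → disc 5 (new)  [load 220/270]
  70 → disc 6 (new)  [load 70/270]
  40 → disc 3  [load 270/270]
  160 → disc 6  [load 230/270]
  140 → disc 7 (new)  [load 140/270]
  170 → disc 8 (new)  [load 170/270]
  210 → disc 9 (new)  [load 210/270]
9 discs opened.

9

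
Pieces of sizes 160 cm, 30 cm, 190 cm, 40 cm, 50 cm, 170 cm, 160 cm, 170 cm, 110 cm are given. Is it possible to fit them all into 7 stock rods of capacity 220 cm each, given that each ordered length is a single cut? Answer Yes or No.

A valid assignment using 6 stock rods:
  stock rod 1: 190 + 30 = 220
  stock rod 2: 170 + 50 = 220
  stock rod 3: 170 + 40 = 210
  stock rod 4: 160 = 160
  stock rod 5: 160 = 160
  stock rod 6: 110 = 110
That uses only 6 ≤ 7, so 7 stock rods are enough.

Yes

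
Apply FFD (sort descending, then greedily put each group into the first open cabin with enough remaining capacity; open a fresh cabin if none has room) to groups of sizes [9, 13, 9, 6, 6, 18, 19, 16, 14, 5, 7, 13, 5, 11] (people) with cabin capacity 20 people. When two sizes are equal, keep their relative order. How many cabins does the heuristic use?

8

Sorted descending: 19, 18, 16, 14, 13, 13, 11, 9, 9, 7, 6, 6, 5, 5.
  19 → cabin 1 (new)  [load 19/20]
  18 → cabin 2 (new)  [load 18/20]
  16 → cabin 3 (new)  [load 16/20]
  14 → cabin 4 (new)  [load 14/20]
  13 → cabin 5 (new)  [load 13/20]
  13 → cabin 6 (new)  [load 13/20]
  11 → cabin 7 (new)  [load 11/20]
  9 → cabin 7  [load 20/20]
  9 → cabin 8 (new)  [load 9/20]
  7 → cabin 5  [load 20/20]
  6 → cabin 4  [load 20/20]
  6 → cabin 6  [load 19/20]
  5 → cabin 8  [load 14/20]
  5 → cabin 8  [load 19/20]
8 cabins opened.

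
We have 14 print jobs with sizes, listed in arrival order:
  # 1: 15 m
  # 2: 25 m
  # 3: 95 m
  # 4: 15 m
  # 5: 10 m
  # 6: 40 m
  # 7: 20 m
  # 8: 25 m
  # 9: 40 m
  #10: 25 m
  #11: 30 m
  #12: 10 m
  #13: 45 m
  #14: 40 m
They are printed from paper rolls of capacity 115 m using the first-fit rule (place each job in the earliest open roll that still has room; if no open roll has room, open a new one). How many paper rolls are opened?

  15 → roll 1 (new)  [load 15/115]
  25 → roll 1  [load 40/115]
  95 → roll 2 (new)  [load 95/115]
  15 → roll 1  [load 55/115]
  10 → roll 1  [load 65/115]
  40 → roll 1  [load 105/115]
  20 → roll 2  [load 115/115]
  25 → roll 3 (new)  [load 25/115]
  40 → roll 3  [load 65/115]
  25 → roll 3  [load 90/115]
  30 → roll 4 (new)  [load 30/115]
  10 → roll 1  [load 115/115]
  45 → roll 4  [load 75/115]
  40 → roll 4  [load 115/115]
4 paper rolls opened.

4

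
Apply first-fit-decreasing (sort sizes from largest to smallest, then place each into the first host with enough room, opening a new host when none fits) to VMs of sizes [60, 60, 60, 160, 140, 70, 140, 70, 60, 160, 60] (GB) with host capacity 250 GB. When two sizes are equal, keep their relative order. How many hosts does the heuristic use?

5

Sorted descending: 160, 160, 140, 140, 70, 70, 60, 60, 60, 60, 60.
  160 → host 1 (new)  [load 160/250]
  160 → host 2 (new)  [load 160/250]
  140 → host 3 (new)  [load 140/250]
  140 → host 4 (new)  [load 140/250]
  70 → host 1  [load 230/250]
  70 → host 2  [load 230/250]
  60 → host 3  [load 200/250]
  60 → host 4  [load 200/250]
  60 → host 5 (new)  [load 60/250]
  60 → host 5  [load 120/250]
  60 → host 5  [load 180/250]
5 hosts opened.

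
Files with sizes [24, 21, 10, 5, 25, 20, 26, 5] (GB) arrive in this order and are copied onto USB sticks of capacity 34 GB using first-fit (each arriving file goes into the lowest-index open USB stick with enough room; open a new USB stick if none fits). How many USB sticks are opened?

5

  24 → USB stick 1 (new)  [load 24/34]
  21 → USB stick 2 (new)  [load 21/34]
  10 → USB stick 1  [load 34/34]
  5 → USB stick 2  [load 26/34]
  25 → USB stick 3 (new)  [load 25/34]
  20 → USB stick 4 (new)  [load 20/34]
  26 → USB stick 5 (new)  [load 26/34]
  5 → USB stick 2  [load 31/34]
5 USB sticks opened.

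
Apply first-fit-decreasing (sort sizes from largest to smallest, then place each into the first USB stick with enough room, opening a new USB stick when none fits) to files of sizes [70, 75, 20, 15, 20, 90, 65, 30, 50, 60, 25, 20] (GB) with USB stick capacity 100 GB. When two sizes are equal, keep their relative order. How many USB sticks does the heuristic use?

6

Sorted descending: 90, 75, 70, 65, 60, 50, 30, 25, 20, 20, 20, 15.
  90 → USB stick 1 (new)  [load 90/100]
  75 → USB stick 2 (new)  [load 75/100]
  70 → USB stick 3 (new)  [load 70/100]
  65 → USB stick 4 (new)  [load 65/100]
  60 → USB stick 5 (new)  [load 60/100]
  50 → USB stick 6 (new)  [load 50/100]
  30 → USB stick 3  [load 100/100]
  25 → USB stick 2  [load 100/100]
  20 → USB stick 4  [load 85/100]
  20 → USB stick 5  [load 80/100]
  20 → USB stick 5  [load 100/100]
  15 → USB stick 4  [load 100/100]
6 USB sticks opened.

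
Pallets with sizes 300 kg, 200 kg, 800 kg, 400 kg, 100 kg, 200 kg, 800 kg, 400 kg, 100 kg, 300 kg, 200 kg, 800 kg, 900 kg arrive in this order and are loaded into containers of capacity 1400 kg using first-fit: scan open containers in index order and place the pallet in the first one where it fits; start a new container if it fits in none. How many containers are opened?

  300 → container 1 (new)  [load 300/1400]
  200 → container 1  [load 500/1400]
  800 → container 1  [load 1300/1400]
  400 → container 2 (new)  [load 400/1400]
  100 → container 1  [load 1400/1400]
  200 → container 2  [load 600/1400]
  800 → container 2  [load 1400/1400]
  400 → container 3 (new)  [load 400/1400]
  100 → container 3  [load 500/1400]
  300 → container 3  [load 800/1400]
  200 → container 3  [load 1000/1400]
  800 → container 4 (new)  [load 800/1400]
  900 → container 5 (new)  [load 900/1400]
5 containers opened.

5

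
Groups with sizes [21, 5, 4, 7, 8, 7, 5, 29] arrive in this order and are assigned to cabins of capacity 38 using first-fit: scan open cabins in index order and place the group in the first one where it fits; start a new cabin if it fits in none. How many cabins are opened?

3

  21 → cabin 1 (new)  [load 21/38]
  5 → cabin 1  [load 26/38]
  4 → cabin 1  [load 30/38]
  7 → cabin 1  [load 37/38]
  8 → cabin 2 (new)  [load 8/38]
  7 → cabin 2  [load 15/38]
  5 → cabin 2  [load 20/38]
  29 → cabin 3 (new)  [load 29/38]
3 cabins opened.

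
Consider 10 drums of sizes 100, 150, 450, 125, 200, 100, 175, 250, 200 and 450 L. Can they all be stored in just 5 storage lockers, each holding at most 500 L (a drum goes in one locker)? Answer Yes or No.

Yes

A valid assignment using 5 storage lockers:
  locker 1: 450 = 450
  locker 2: 450 = 450
  locker 3: 250 + 200 = 450
  locker 4: 200 + 175 + 125 = 500
  locker 5: 150 + 100 + 100 = 350
Every load is within 500 L, so 5 storage lockers suffice.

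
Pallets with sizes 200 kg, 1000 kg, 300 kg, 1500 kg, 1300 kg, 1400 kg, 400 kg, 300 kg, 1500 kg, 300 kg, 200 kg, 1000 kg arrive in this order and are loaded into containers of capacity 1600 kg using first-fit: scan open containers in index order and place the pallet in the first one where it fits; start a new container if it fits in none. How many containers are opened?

  200 → container 1 (new)  [load 200/1600]
  1000 → container 1  [load 1200/1600]
  300 → container 1  [load 1500/1600]
  1500 → container 2 (new)  [load 1500/1600]
  1300 → container 3 (new)  [load 1300/1600]
  1400 → container 4 (new)  [load 1400/1600]
  400 → container 5 (new)  [load 400/1600]
  300 → container 3  [load 1600/1600]
  1500 → container 6 (new)  [load 1500/1600]
  300 → container 5  [load 700/1600]
  200 → container 4  [load 1600/1600]
  1000 → container 7 (new)  [load 1000/1600]
7 containers opened.

7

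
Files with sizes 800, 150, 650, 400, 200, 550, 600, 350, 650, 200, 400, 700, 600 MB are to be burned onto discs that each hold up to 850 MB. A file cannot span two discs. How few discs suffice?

Total = 800 + 700 + 650 + 650 + 600 + 600 + 550 + 400 + 400 + 350 + 200 + 200 + 150 = 6250 MB.
Lower bound: ⌈6250/850⌉ = 8 discs.
A packing using 9 discs:
  disc 1: 800 = 800
  disc 2: 700 + 150 = 850
  disc 3: 650 + 200 = 850
  disc 4: 650 + 200 = 850
  disc 5: 600 = 600
  disc 6: 600 = 600
  disc 7: 550 = 550
  disc 8: 400 + 400 = 800
  disc 9: 350 = 350
No arrangement into 8 discs stays within capacity, so 9 is optimal.

9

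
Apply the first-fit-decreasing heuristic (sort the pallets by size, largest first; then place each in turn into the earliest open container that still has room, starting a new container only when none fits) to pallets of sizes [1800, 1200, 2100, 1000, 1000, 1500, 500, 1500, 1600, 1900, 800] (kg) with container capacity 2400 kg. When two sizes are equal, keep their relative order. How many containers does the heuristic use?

8

Sorted descending: 2100, 1900, 1800, 1600, 1500, 1500, 1200, 1000, 1000, 800, 500.
  2100 → container 1 (new)  [load 2100/2400]
  1900 → container 2 (new)  [load 1900/2400]
  1800 → container 3 (new)  [load 1800/2400]
  1600 → container 4 (new)  [load 1600/2400]
  1500 → container 5 (new)  [load 1500/2400]
  1500 → container 6 (new)  [load 1500/2400]
  1200 → container 7 (new)  [load 1200/2400]
  1000 → container 7  [load 2200/2400]
  1000 → container 8 (new)  [load 1000/2400]
  800 → container 4  [load 2400/2400]
  500 → container 2  [load 2400/2400]
8 containers opened.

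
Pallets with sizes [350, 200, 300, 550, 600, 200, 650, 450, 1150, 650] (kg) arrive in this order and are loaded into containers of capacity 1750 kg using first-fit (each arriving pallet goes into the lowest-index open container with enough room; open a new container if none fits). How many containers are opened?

  350 → container 1 (new)  [load 350/1750]
  200 → container 1  [load 550/1750]
  300 → container 1  [load 850/1750]
  550 → container 1  [load 1400/1750]
  600 → container 2 (new)  [load 600/1750]
  200 → container 1  [load 1600/1750]
  650 → container 2  [load 1250/1750]
  450 → container 2  [load 1700/1750]
  1150 → container 3 (new)  [load 1150/1750]
  650 → container 4 (new)  [load 650/1750]
4 containers opened.

4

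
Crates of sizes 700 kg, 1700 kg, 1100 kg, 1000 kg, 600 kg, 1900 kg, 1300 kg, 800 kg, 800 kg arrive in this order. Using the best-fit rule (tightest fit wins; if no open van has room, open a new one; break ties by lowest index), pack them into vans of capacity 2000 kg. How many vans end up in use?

6

  700 → van 1 (new)  [load 700/2000]
  1700 → van 2 (new)  [load 1700/2000]
  1100 → van 1  [load 1800/2000]
  1000 → van 3 (new)  [load 1000/2000]
  600 → van 3  [load 1600/2000]
  1900 → van 4 (new)  [load 1900/2000]
  1300 → van 5 (new)  [load 1300/2000]
  800 → van 6 (new)  [load 800/2000]
  800 → van 6  [load 1600/2000]
6 vans opened.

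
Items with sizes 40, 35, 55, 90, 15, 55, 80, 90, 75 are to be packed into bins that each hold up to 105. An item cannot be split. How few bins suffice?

Total = 90 + 90 + 80 + 75 + 55 + 55 + 40 + 35 + 15 = 535.
Lower bound: ⌈535/105⌉ = 6 bins.
A packing using 6 bins:
  bin 1: 90 + 15 = 105
  bin 2: 90 = 90
  bin 3: 80 = 80
  bin 4: 75 = 75
  bin 5: 55 + 40 = 95
  bin 6: 55 + 35 = 90
This matches the lower bound, so 6 is optimal.

6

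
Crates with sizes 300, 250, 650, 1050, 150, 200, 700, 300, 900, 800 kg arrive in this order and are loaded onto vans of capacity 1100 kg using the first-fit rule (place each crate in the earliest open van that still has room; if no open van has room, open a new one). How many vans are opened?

6

  300 → van 1 (new)  [load 300/1100]
  250 → van 1  [load 550/1100]
  650 → van 2 (new)  [load 650/1100]
  1050 → van 3 (new)  [load 1050/1100]
  150 → van 1  [load 700/1100]
  200 → van 1  [load 900/1100]
  700 → van 4 (new)  [load 700/1100]
  300 → van 2  [load 950/1100]
  900 → van 5 (new)  [load 900/1100]
  800 → van 6 (new)  [load 800/1100]
6 vans opened.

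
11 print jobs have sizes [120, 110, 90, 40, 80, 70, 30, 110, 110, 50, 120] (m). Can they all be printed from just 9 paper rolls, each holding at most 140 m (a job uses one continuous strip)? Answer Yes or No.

A valid assignment using 8 paper rolls:
  roll 1: 120 = 120
  roll 2: 120 = 120
  roll 3: 110 + 30 = 140
  roll 4: 110 = 110
  roll 5: 110 = 110
  roll 6: 90 + 50 = 140
  roll 7: 80 + 40 = 120
  roll 8: 70 = 70
That uses only 8 ≤ 9, so 9 paper rolls are enough.

Yes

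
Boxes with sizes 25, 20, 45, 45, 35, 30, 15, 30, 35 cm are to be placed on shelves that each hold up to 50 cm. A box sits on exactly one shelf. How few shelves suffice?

7

Total = 45 + 45 + 35 + 35 + 30 + 30 + 25 + 20 + 15 = 280 cm.
Lower bound: ⌈280/50⌉ = 6 shelves.
A packing using 7 shelves:
  shelf 1: 45 = 45
  shelf 2: 45 = 45
  shelf 3: 35 + 15 = 50
  shelf 4: 35 = 35
  shelf 5: 30 + 20 = 50
  shelf 6: 30 = 30
  shelf 7: 25 = 25
No arrangement into 6 shelves stays within capacity, so 7 is optimal.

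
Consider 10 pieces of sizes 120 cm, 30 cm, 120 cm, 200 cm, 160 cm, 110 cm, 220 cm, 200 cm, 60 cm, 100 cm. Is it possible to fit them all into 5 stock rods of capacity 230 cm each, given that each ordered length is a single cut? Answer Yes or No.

No

Total = 1320 cm; ⌈1320/230⌉ = 6.
At least 6 stock rods are required, but only 5 are allowed.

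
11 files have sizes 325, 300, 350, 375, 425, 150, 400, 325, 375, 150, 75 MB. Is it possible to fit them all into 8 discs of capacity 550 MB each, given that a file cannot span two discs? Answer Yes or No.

A valid assignment using 8 discs:
  disc 1: 425 + 75 = 500
  disc 2: 400 + 150 = 550
  disc 3: 375 + 150 = 525
  disc 4: 375 = 375
  disc 5: 350 = 350
  disc 6: 325 = 325
  disc 7: 325 = 325
  disc 8: 300 = 300
Every load is within 550 MB, so 8 discs suffice.

Yes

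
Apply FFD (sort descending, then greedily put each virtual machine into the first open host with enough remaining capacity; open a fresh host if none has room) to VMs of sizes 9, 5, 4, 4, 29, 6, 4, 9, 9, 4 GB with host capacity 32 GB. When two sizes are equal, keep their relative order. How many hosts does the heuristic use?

3

Sorted descending: 29, 9, 9, 9, 6, 5, 4, 4, 4, 4.
  29 → host 1 (new)  [load 29/32]
  9 → host 2 (new)  [load 9/32]
  9 → host 2  [load 18/32]
  9 → host 2  [load 27/32]
  6 → host 3 (new)  [load 6/32]
  5 → host 2  [load 32/32]
  4 → host 3  [load 10/32]
  4 → host 3  [load 14/32]
  4 → host 3  [load 18/32]
  4 → host 3  [load 22/32]
3 hosts opened.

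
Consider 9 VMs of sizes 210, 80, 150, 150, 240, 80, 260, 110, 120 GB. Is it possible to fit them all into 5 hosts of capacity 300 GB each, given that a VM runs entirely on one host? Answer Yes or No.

Total = 1400 GB; ⌈1400/300⌉ = 5.
The bound of 5 does not rule out 5, but exhaustive search shows no assignment into 5 hosts of capacity 300 GB exists — the minimum is 6.

No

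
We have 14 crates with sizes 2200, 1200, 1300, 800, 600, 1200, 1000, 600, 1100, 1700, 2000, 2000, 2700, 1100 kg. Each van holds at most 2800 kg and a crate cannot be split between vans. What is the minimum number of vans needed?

Total = 2700 + 2200 + 2000 + 2000 + 1700 + 1300 + 1200 + 1200 + 1100 + 1100 + 1000 + 800 + 600 + 600 = 19500 kg.
Lower bound: ⌈19500/2800⌉ = 7 vans.
A packing using 8 vans:
  van 1: 2700 = 2700
  van 2: 2200 + 600 = 2800
  van 3: 2000 + 800 = 2800
  van 4: 2000 + 600 = 2600
  van 5: 1700 + 1100 = 2800
  van 6: 1300 + 1200 = 2500
  van 7: 1200 + 1100 = 2300
  van 8: 1000 = 1000
No arrangement into 7 vans stays within capacity, so 8 is optimal.

8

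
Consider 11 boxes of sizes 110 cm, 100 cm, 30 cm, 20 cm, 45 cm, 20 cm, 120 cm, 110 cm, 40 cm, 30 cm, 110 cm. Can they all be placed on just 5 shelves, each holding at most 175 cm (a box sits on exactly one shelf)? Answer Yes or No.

A valid assignment using 5 shelves:
  shelf 1: 120 + 45 = 165
  shelf 2: 110 + 40 + 20 = 170
  shelf 3: 110 + 30 + 30 = 170
  shelf 4: 110 + 20 = 130
  shelf 5: 100 = 100
Every load is within 175 cm, so 5 shelves suffice.

Yes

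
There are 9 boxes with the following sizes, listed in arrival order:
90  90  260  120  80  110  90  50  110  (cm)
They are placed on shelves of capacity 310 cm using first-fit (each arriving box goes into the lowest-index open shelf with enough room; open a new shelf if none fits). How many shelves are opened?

  90 → shelf 1 (new)  [load 90/310]
  90 → shelf 1  [load 180/310]
  260 → shelf 2 (new)  [load 260/310]
  120 → shelf 1  [load 300/310]
  80 → shelf 3 (new)  [load 80/310]
  110 → shelf 3  [load 190/310]
  90 → shelf 3  [load 280/310]
  50 → shelf 2  [load 310/310]
  110 → shelf 4 (new)  [load 110/310]
4 shelves opened.

4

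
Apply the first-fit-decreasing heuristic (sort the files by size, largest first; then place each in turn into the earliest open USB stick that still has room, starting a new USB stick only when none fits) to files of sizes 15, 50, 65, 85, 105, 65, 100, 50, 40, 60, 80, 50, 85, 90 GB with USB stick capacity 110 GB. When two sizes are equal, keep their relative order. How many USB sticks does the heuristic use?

Sorted descending: 105, 100, 90, 85, 85, 80, 65, 65, 60, 50, 50, 50, 40, 15.
  105 → USB stick 1 (new)  [load 105/110]
  100 → USB stick 2 (new)  [load 100/110]
  90 → USB stick 3 (new)  [load 90/110]
  85 → USB stick 4 (new)  [load 85/110]
  85 → USB stick 5 (new)  [load 85/110]
  80 → USB stick 6 (new)  [load 80/110]
  65 → USB stick 7 (new)  [load 65/110]
  65 → USB stick 8 (new)  [load 65/110]
  60 → USB stick 9 (new)  [load 60/110]
  50 → USB stick 9  [load 110/110]
  50 → USB stick 10 (new)  [load 50/110]
  50 → USB stick 10  [load 100/110]
  40 → USB stick 7  [load 105/110]
  15 → USB stick 3  [load 105/110]
10 USB sticks opened.

10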